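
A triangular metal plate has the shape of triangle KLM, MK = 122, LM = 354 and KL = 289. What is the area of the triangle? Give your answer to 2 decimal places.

16294.75

Semiperimeter s = (354 + 122 + 289)/2 = 382.5.
Heron's formula: area = √(382.5·28.5·260.5·93.5) ≈ 16295.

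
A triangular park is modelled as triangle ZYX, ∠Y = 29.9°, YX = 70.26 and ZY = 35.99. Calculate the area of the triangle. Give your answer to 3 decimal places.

630.252

Area = ½·ZY·YX·sin Y ≈ 630.25.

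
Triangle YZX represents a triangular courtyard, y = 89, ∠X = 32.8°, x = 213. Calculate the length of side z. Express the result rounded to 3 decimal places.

Law of sines: sin Y = y·sin X/x ≈ 0.22635.
Since x ≥ y, only the acute value applies: ∠Y ≈ 13.08°.
Then ∠Z = 180° − ∠X − ∠Y ≈ 134.12°.
Law of sines gives z = x·sin Z/sin X ≈ 282.28.

282.282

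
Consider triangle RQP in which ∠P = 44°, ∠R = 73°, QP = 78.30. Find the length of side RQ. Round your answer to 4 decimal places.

The third angle is ∠Q = 180° − ∠P − ∠R = 63.00°.
Law of sines: RQ = QP·sin P/sin R ≈ 56.877.

56.8770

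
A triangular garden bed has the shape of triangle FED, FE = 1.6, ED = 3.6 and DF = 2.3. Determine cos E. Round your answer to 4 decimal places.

0.8880

By the law of cosines, cos E = (FE² + ED² − DF²) / (2·FE·ED) ≈ 0.88802, so ∠E ≈ 27.37°.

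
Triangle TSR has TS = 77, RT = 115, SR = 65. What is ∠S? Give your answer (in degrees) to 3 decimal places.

107.866

By the law of cosines, cos S = (TS² + SR² − RT²) / (2·TS·SR) ≈ -0.30679, so ∠S ≈ 107.87°.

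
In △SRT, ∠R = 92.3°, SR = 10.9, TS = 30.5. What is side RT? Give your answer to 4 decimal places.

28.0517

Law of sines: sin T = SR·sin R/TS ≈ 0.35709.
Since TS ≥ SR, only the acute value applies: ∠T ≈ 20.92°.
Then ∠S = 180° − ∠R − ∠T ≈ 66.78°.
Law of sines gives RT = TS·sin S/sin R ≈ 28.052.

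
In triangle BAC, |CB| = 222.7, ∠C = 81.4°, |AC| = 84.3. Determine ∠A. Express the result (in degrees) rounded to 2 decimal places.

By the law of cosines, |BA|² = |AC|² + |CB|² − 2·|AC|·|CB|·cos C = 51087, so |BA| ≈ 226.02.
Law of cosines again: cos A = (|BA|² + |AC|² − |CB|²)/(2·|BA|·|AC|) ≈ 0.22563, so ∠A ≈ 76.96°.

∠A ≈ 76.96°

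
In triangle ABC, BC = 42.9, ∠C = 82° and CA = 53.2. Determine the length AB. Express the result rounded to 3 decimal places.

By the law of cosines, AB² = BC² + CA² − 2·BC·CA·cos C = 4035.4, so AB ≈ 63.525.

63.525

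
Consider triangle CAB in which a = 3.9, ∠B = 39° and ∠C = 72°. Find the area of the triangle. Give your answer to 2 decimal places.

area ≈ 4.88

The third angle is ∠A = 180° − ∠B − ∠C = 69.00°.
Law of sines: c = a·sin C/sin A ≈ 3.973.
Law of sines: b = a·sin B/sin A ≈ 2.629.
Area = ½·a·c·sin B ≈ 4.8756.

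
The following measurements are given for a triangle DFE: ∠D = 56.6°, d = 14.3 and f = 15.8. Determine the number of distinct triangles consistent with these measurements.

f·sin D = 15.8·sin(56.6°) ≈ 13.19.
Since f sin D < d < f (13.19 < 14.3 < 15.8), two triangles exist.

2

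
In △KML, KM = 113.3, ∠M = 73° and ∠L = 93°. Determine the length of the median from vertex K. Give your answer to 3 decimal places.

110.073

The third angle is ∠K = 180° − ∠M − ∠L = 14.00°.
Law of sines: ML = KM·sin K/sin L ≈ 27.447.
Law of sines: LK = KM·sin M/sin L ≈ 108.5.
Median from K: ½√(2·LK² + 2·KM² − ML²) ≈ 110.07.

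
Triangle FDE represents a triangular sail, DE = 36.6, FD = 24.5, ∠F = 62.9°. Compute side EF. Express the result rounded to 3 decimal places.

Law of sines: sin E = FD·sin F/DE ≈ 0.59591.
Since DE ≥ FD, only the acute value applies: ∠E ≈ 36.58°.
Then ∠D = 180° − ∠F − ∠E ≈ 80.52°.
Law of sines gives EF = DE·sin D/sin F ≈ 40.553.

40.553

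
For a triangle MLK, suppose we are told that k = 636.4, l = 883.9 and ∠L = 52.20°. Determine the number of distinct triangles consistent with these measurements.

1

k·sin L = 636.4·sin(52.20°) ≈ 502.9.
Since l ≥ k, exactly one triangle exists.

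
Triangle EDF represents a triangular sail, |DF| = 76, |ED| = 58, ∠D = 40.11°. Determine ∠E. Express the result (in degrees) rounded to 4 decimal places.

∠E ≈ 90.1468°

By the law of cosines, |FE|² = |ED|² + |DF|² − 2·|ED|·|DF|·cos D = 2397.4, so |FE| ≈ 48.964.
Law of cosines again: cos E = (|FE|² + |ED|² − |DF|²)/(2·|FE|·|ED|) ≈ -0.00256, so ∠E ≈ 90.15°.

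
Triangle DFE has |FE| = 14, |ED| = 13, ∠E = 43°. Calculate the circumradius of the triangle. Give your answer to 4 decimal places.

By the law of cosines, |DF|² = |FE|² + |ED|² − 2·|FE|·|ED|·cos E = 98.787, so |DF| ≈ 9.9392.
Area = ½·|FE|·|ED|·sin E ≈ 62.062.
Circumradius = |DF|/(2 sin E) ≈ 7.2868.

R ≈ 7.2868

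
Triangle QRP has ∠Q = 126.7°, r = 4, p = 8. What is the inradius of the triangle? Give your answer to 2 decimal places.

By the law of cosines, q² = r² + p² − 2·r·p·cos Q = 118.25, so q ≈ 10.874.
Area = ½·r·p·sin Q ≈ 12.828.
Semiperimeter s = (10.874+4+8)/2 = 11.437.
Inradius = area/s = 12.828/11.437 ≈ 1.1216.

1.12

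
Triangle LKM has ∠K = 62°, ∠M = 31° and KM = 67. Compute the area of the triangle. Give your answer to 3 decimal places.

area ≈ 1022.091

The third angle is ∠L = 180° − ∠K − ∠M = 87.00°.
Law of sines: ML = KM·sin K/sin L ≈ 59.239.
Law of sines: LK = KM·sin M/sin L ≈ 34.555.
Area = ½·KM·ML·sin M ≈ 1022.1.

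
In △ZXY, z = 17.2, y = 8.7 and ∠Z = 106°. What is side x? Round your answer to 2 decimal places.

12.63

Law of sines: sin Y = y·sin Z/z ≈ 0.48622.
Since z ≥ y, only the acute value applies: ∠Y ≈ 29.09°.
Then ∠X = 180° − ∠Z − ∠Y ≈ 44.91°.
Law of sines gives x = z·sin X/sin Z ≈ 12.632.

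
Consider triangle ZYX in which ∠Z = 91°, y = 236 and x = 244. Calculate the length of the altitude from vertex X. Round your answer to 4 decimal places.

By the law of cosines, z² = y² + x² − 2·y·x·cos Z = 1.1724e+05, so z ≈ 342.41.
Area = ½·y·x·sin Z ≈ 28788.
The altitude from X has length 2·area/x ≈ 235.96.

235.9641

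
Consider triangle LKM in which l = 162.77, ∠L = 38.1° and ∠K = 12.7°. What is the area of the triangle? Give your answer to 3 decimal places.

area ≈ 3657.614

The third angle is ∠M = 180° − ∠L − ∠K = 129.20°.
Law of sines: k = l·sin K/sin L ≈ 57.994.
Law of sines: m = l·sin M/sin L ≈ 204.43.
Area = ½·l·k·sin M ≈ 3657.6.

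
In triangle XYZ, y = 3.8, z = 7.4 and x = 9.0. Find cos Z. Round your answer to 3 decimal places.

0.595

By the law of cosines, cos Z = (x² + y² − z²) / (2·x·y) ≈ 0.59474, so ∠Z ≈ 53.51°.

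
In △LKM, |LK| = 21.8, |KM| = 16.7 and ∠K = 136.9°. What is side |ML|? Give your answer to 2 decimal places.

35.86

By the law of cosines, |ML|² = |LK|² + |KM|² − 2·|LK|·|KM|·cos K = 1285.8, so |ML| ≈ 35.858.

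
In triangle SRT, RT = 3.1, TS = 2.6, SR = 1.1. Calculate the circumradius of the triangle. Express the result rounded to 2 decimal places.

By the law of cosines, cos S = (TS² + SR² − RT²) / (2·TS·SR) ≈ -0.28671, so ∠S ≈ 106.66°.
Circumradius = RT/(2 sin S) ≈ 1.6179.

1.62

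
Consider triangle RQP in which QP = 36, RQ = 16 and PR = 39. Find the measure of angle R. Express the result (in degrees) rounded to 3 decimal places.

∠R ≈ 67.330°

By the law of cosines, cos R = (PR² + RQ² − QP²) / (2·PR·RQ) ≈ 0.38542, so ∠R ≈ 67.33°.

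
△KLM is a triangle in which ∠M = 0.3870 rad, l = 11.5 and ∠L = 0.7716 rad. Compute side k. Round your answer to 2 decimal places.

The third angle is ∠K = π − ∠L − ∠M = 1.9830 rad.
Law of sines: k = l·sin K/sin L ≈ 15.111.

15.11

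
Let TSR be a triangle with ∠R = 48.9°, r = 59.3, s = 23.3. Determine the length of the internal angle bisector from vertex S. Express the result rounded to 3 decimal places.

t_S ≈ 64.286

Law of sines: sin S = s·sin R/r ≈ 0.29609.
Since r ≥ s, only the acute value applies: ∠S ≈ 17.22°.
Then ∠T = 180° − ∠R − ∠S ≈ 113.88°.
Law of sines gives t = r·sin T/sin R ≈ 71.958.
The bisector from S has length 2·r·t·cos(∠S/2)/(r+t) ≈ 64.286.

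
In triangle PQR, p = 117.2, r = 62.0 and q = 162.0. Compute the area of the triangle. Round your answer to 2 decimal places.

area ≈ 2916.92

Semiperimeter s = (117.2 + 162 + 62)/2 = 170.6.
Heron's formula: area = √(170.6·53.4·8.6·108.6) ≈ 2916.9.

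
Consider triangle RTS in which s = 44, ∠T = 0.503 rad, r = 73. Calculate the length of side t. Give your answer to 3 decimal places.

40.456

By the law of cosines, t² = s² + r² − 2·s·r·cos T = 1636.7, so t ≈ 40.456.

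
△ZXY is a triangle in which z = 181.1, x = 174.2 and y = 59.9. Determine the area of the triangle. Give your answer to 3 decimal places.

Semiperimeter s = (181.1 + 174.2 + 59.9)/2 = 207.6.
Heron's formula: area = √(207.6·26.5·33.4·147.7) ≈ 5209.5.

area ≈ 5209.549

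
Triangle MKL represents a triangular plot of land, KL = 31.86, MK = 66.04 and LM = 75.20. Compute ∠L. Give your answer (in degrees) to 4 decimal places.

By the law of cosines, cos L = (KL² + LM² − MK²) / (2·KL·LM) ≈ 0.48183, so ∠L ≈ 61.19°.

∠L ≈ 61.1948°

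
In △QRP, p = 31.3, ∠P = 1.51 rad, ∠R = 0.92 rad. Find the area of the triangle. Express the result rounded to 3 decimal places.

The third angle is ∠Q = π − ∠R − ∠P = 0.712 rad.
Law of sines: q = p·sin Q/sin P ≈ 20.478.
Law of sines: r = p·sin R/sin P ≈ 24.948.
Area = ½·p·q·sin R ≈ 254.98.

254.975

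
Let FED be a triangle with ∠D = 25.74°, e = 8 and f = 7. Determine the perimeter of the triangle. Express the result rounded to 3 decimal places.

By the law of cosines, d² = f² + e² − 2·f·e·cos D = 12.113, so d ≈ 3.4804.
Semiperimeter s = (7+8+3.4804)/2 = 9.2402.
Perimeter = 7 + 8 + 3.4804 = 18.48.

18.480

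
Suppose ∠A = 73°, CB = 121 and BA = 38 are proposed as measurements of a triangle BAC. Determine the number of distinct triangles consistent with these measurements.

BA·sin A = 38·sin(73°) ≈ 36.34.
Since CB ≥ BA, exactly one triangle exists.

1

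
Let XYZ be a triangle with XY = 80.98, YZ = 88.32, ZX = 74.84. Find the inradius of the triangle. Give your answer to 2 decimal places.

Semiperimeter s = (88.32 + 74.84 + 80.98)/2 = 122.07.
Heron's formula: area = √(122.07·33.75·47.23·41.09) ≈ 2827.6.
Inradius = area/s = 2827.6/122.07 ≈ 23.164.

r ≈ 23.16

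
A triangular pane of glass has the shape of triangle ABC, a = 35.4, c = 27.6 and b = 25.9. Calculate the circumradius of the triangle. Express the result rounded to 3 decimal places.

R ≈ 17.841

By the law of cosines, cos A = (b² + c² − a²) / (2·b·c) ≈ 0.12549, so ∠A ≈ 82.79°.
Circumradius = a/(2 sin A) ≈ 17.841.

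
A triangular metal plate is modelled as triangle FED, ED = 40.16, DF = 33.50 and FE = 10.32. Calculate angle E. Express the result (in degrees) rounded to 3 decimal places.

43.919

By the law of cosines, cos E = (FE² + ED² − DF²) / (2·FE·ED) ≈ 0.72032, so ∠E ≈ 43.92°.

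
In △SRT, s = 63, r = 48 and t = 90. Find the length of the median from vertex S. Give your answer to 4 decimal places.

m_S ≈ 64.8826

Median from S: ½√(2·r² + 2·t² − s²) ≈ 64.883.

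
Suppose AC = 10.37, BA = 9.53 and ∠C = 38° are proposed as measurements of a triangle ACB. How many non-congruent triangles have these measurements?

AC·sin C = 10.37·sin(38°) ≈ 6.384.
Since AC sin C < BA < AC (6.384 < 9.53 < 10.37), two triangles exist.

2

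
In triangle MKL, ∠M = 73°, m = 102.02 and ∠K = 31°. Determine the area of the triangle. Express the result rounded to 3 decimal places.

area ≈ 2719.492

The third angle is ∠L = 180° − ∠M − ∠K = 76.00°.
Law of sines: k = m·sin K/sin M ≈ 54.945.
Law of sines: l = m·sin L/sin M ≈ 103.51.
Area = ½·m·k·sin L ≈ 2719.5.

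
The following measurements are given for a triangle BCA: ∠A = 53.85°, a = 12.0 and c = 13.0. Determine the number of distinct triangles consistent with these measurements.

2

c·sin A = 13.0·sin(53.85°) ≈ 10.5.
Since c sin A < a < c (10.5 < 12.0 < 13.0), two triangles exist.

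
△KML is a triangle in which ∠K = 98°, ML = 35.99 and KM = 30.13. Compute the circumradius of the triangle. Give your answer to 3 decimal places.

18.172

Law of sines: sin L = KM·sin K/ML ≈ 0.82903.
Since ML ≥ KM, only the acute value applies: ∠L ≈ 56.00°.
Then ∠M = 180° − ∠K − ∠L ≈ 26.00°.
Law of sines gives LK = ML·sin M/sin K ≈ 15.932.
Circumradius = ML/(2 sin K) ≈ 18.172.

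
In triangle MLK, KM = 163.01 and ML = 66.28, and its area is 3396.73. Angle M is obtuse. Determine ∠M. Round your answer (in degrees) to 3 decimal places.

From area = ½·KM·ML·sin M, we get sin M = 2·area/(KM·ML) ≈ 0.62877.
Taking the obtuse solution, ∠M ≈ 141.04°.

141.040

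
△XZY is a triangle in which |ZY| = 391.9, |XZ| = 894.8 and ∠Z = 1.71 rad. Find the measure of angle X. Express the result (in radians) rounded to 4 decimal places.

∠X ≈ 0.3881 rad

By the law of cosines, |YX|² = |XZ|² + |ZY|² − 2·|XZ|·|ZY|·cos Z = 1.0516e+06, so |YX| ≈ 1025.5.
Law of cosines again: cos X = (|YX|² + |XZ|² − |ZY|²)/(2·|YX|·|XZ|) ≈ 0.92561, so ∠X ≈ 0.388 rad.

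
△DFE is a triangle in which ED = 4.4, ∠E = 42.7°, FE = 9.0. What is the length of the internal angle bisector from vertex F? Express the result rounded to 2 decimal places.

By the law of cosines, DF² = FE² + ED² − 2·FE·ED·cos E = 42.155, so DF ≈ 6.4927.
Law of cosines again: cos F = (DF² + FE² − ED²)/(2·DF·FE) ≈ 0.88814, so ∠F ≈ 27.36°.
The bisector from F has length 2·DF·FE·cos(∠F/2)/(DF+FE) ≈ 7.3294.

t_F ≈ 7.33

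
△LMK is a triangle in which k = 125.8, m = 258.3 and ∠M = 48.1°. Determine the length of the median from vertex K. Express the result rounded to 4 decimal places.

m_K ≈ 286.5877

Law of sines: sin K = k·sin M/m ≈ 0.36250.
Since m ≥ k, only the acute value applies: ∠K ≈ 21.25°.
Then ∠L = 180° − ∠M − ∠K ≈ 110.65°.
Law of sines gives l = m·sin L/sin M ≈ 324.74.
Median from K: ½√(2·l² + 2·m² − k²) ≈ 286.59.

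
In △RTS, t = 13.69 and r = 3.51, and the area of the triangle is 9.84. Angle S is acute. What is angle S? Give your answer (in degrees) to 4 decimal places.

∠S ≈ 24.1770°

From area = ½·r·t·sin S, we get sin S = 2·area/(r·t) ≈ 0.40956.
Taking the acute solution, ∠S ≈ 24.18°.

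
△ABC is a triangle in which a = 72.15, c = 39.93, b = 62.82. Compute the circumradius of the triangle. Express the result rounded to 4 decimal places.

By the law of cosines, cos A = (b² + c² − a²) / (2·b·c) ≈ 0.06680, so ∠A ≈ 86.17°.
Circumradius = a/(2 sin A) ≈ 36.156.

36.1558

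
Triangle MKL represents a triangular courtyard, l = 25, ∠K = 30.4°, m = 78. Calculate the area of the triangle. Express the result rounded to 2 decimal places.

Area = ½·l·m·sin K ≈ 493.38.

493.38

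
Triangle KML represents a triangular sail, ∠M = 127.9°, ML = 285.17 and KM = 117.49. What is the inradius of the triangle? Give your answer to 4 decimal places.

By the law of cosines, LK² = KM² + ML² − 2·KM·ML·cos M = 1.3629e+05, so LK ≈ 369.17.
Area = ½·KM·ML·sin M ≈ 13219.
Semiperimeter s = (285.17+369.17+117.49)/2 = 385.92.
Inradius = area/s = 13219/385.92 ≈ 34.253.

r ≈ 34.2535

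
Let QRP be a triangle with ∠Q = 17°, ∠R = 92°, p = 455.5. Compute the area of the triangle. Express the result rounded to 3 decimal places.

32058.810

The third angle is ∠P = 180° − ∠Q − ∠R = 71.00°.
Law of sines: q = p·sin Q/sin P ≈ 140.85.
Law of sines: r = p·sin R/sin P ≈ 481.45.
Area = ½·p·q·sin R ≈ 32059.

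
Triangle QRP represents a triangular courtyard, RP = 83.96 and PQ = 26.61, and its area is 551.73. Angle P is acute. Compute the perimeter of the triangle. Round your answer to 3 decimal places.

From area = ½·RP·PQ·sin P, we get sin P = 2·area/(RP·PQ) ≈ 0.49390.
Taking the acute solution, ∠P ≈ 29.60°.
Law of cosines then gives QR ≈ 62.226.
Perimeter = 83.96 + 26.61 + 62.226 = 172.8.

perimeter ≈ 172.796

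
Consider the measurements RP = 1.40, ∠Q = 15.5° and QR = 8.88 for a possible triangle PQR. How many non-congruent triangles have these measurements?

0

QR·sin Q = 8.88·sin(15.5°) ≈ 2.373.
Since RP = 1.40 < 2.373 = QR sin Q, no triangle exists.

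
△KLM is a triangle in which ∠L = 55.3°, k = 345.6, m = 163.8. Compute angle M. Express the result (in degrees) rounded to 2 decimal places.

∠M ≈ 28.09°

By the law of cosines, l² = m² + k² − 2·m·k·cos L = 81817, so l ≈ 286.04.
Law of cosines again: cos M = (k² + l² − m²)/(2·k·l) ≈ 0.88224, so ∠M ≈ 28.09°.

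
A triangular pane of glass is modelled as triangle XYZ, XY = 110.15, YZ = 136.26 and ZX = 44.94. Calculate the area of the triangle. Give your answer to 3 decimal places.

Semiperimeter s = (136.26 + 44.94 + 110.15)/2 = 145.68.
Heron's formula: area = √(145.68·9.415·100.74·35.525) ≈ 2215.4.

2215.440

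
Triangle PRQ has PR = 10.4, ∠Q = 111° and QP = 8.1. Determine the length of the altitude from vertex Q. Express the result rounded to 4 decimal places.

Law of sines: sin R = QP·sin Q/PR ≈ 0.72712.
Since PR ≥ QP, only the acute value applies: ∠R ≈ 46.65°.
Then ∠P = 180° − ∠Q − ∠R ≈ 22.35°.
Law of sines gives RQ = PR·sin P/sin Q ≈ 4.237.
Area = ½·PR·QP·sin P ≈ 16.02.
The altitude from Q has length 2·area/PR ≈ 3.0808.

3.0808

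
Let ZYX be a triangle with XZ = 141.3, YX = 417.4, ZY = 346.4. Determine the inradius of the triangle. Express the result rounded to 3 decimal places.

50.658

Semiperimeter s = (417.4 + 141.3 + 346.4)/2 = 452.55.
Heron's formula: area = √(452.55·35.15·311.25·106.15) ≈ 22925.
Inradius = area/s = 22925/452.55 ≈ 50.658.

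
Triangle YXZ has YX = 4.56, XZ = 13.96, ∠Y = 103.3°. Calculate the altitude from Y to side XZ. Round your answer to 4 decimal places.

Law of sines: sin Z = YX·sin Y/XZ ≈ 0.31789.
Since XZ ≥ YX, only the acute value applies: ∠Z ≈ 18.54°.
Then ∠X = 180° − ∠Y − ∠Z ≈ 58.16°.
Law of sines gives ZY = XZ·sin X/sin Y ≈ 12.187.
Area = ½·XZ·YX·sin X ≈ 27.041.
The altitude from Y has length 2·area/XZ ≈ 3.874.

3.8740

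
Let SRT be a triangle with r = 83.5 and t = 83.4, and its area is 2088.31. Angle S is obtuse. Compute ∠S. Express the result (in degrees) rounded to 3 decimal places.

From area = ½·r·t·sin S, we get sin S = 2·area/(r·t) ≈ 0.59975.
Taking the obtuse solution, ∠S ≈ 143.15°.

∠S ≈ 143.148°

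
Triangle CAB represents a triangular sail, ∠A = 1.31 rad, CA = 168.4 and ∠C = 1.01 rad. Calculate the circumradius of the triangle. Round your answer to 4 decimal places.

The third angle is ∠B = π − ∠C − ∠A = 0.822 rad.
Law of sines: AB = CA·sin C/sin B ≈ 194.76.
Law of sines: BC = CA·sin A/sin B ≈ 222.21.
Circumradius = CA/(2 sin B) ≈ 114.99.

114.9910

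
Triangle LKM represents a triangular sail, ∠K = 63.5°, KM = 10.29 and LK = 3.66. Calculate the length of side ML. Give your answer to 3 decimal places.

9.256

By the law of cosines, ML² = LK² + KM² − 2·LK·KM·cos K = 85.671, so ML ≈ 9.2559.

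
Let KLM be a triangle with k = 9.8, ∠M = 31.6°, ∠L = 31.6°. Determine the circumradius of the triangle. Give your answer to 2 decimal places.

R ≈ 5.49

The third angle is ∠K = 180° − ∠L − ∠M = 116.80°.
Law of sines: l = k·sin L/sin K ≈ 5.753.
Law of sines: m = k·sin M/sin K ≈ 5.753.
Circumradius = k/(2 sin K) ≈ 5.4897.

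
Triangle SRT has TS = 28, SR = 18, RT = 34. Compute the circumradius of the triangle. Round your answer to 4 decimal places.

17.0193

By the law of cosines, cos S = (TS² + SR² − RT²) / (2·TS·SR) ≈ -0.04762, so ∠S ≈ 92.73°.
Circumradius = RT/(2 sin S) ≈ 17.019.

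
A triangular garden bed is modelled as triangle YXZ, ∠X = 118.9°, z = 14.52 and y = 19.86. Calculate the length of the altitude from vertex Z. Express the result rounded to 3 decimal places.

By the law of cosines, x² = z² + y² − 2·z·y·cos X = 883.98, so x ≈ 29.732.
Area = ½·z·y·sin X ≈ 126.23.
The altitude from Z has length 2·area/z ≈ 17.387.

h_Z ≈ 17.387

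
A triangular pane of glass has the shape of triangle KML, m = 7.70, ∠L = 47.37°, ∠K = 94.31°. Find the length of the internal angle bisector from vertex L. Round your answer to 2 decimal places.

The third angle is ∠M = 180° − ∠L − ∠K = 38.32°.
Law of sines: k = m·sin K/sin M ≈ 12.383.
Law of sines: l = m·sin L/sin M ≈ 9.1367.
The bisector from L has length 2·k·m·cos(∠L/2)/(k+m) ≈ 8.6957.

8.70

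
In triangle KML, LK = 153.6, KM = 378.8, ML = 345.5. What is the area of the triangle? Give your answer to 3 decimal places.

26534.074

Semiperimeter s = (345.5 + 153.6 + 378.8)/2 = 438.95.
Heron's formula: area = √(438.95·93.45·285.35·60.15) ≈ 26534.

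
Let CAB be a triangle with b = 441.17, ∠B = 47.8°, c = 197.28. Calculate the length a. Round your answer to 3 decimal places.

Law of sines: sin C = c·sin B/b ≈ 0.33127.
Since b ≥ c, only the acute value applies: ∠C ≈ 19.35°.
Then ∠A = 180° − ∠B − ∠C ≈ 112.85°.
Law of sines gives a = b·sin A/sin B ≈ 548.78.

548.777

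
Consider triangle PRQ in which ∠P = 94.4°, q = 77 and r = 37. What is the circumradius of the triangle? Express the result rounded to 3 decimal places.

44.105

By the law of cosines, p² = r² + q² − 2·r·q·cos P = 7735.1, so p ≈ 87.95.
Area = ½·r·q·sin P ≈ 1420.3.
Circumradius = p/(2 sin P) ≈ 44.105.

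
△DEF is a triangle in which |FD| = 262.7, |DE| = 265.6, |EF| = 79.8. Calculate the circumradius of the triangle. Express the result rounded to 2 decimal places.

R ≈ 133.69

By the law of cosines, cos D = (|FD|² + |DE|² − |EF|²) / (2·|FD|·|DE|) ≈ 0.95443, so ∠D ≈ 17.36°.
Circumradius = |EF|/(2 sin D) ≈ 133.69.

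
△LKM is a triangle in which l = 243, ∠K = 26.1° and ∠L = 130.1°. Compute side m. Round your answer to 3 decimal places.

128.198

The third angle is ∠M = 180° − ∠L − ∠K = 23.80°.
Law of sines: m = l·sin M/sin L ≈ 128.2.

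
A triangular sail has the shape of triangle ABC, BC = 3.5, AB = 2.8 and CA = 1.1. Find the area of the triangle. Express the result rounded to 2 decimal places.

Semiperimeter s = (3.5 + 1.1 + 2.8)/2 = 3.7.
Heron's formula: area = √(3.7·0.2·2.6·0.9) ≈ 1.3159.

1.32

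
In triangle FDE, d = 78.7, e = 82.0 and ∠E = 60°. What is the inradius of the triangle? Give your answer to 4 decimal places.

Law of sines: sin D = d·sin E/e ≈ 0.83117.
Since e ≥ d, only the acute value applies: ∠D ≈ 56.22°.
Then ∠F = 180° − ∠E − ∠D ≈ 63.78°.
Law of sines gives f = e·sin F/sin E ≈ 84.943.
Area = ½·e·d·sin F ≈ 2894.7.
Semiperimeter s = (84.943+78.7+82)/2 = 122.82.
Inradius = area/s = 2894.7/122.82 ≈ 23.568.

r ≈ 23.5683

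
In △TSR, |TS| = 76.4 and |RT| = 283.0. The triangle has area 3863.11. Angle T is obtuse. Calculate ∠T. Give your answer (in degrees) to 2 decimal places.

From area = ½·|RT|·|TS|·sin T, we get sin T = 2·area/(|RT|·|TS|) ≈ 0.35734.
Taking the obtuse solution, ∠T ≈ 159.06°.

∠T ≈ 159.06°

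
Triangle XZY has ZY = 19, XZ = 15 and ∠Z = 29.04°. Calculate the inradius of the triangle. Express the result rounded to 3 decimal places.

By the law of cosines, YX² = XZ² + ZY² − 2·XZ·ZY·cos Z = 87.66, so YX ≈ 9.3627.
Area = ½·XZ·ZY·sin Z ≈ 69.172.
Semiperimeter s = (19+9.3627+15)/2 = 21.681.
Inradius = area/s = 69.172/21.681 ≈ 3.1904.

3.190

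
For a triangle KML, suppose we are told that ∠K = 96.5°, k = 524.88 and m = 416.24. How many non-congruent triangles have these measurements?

m·sin K = 416.24·sin(96.5°) ≈ 413.6.
Since ∠K is not acute, a triangle exists only if k > m; here k > m, so there is exactly one triangle.

1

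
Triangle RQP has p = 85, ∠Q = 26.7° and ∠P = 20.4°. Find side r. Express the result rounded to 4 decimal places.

The third angle is ∠R = 180° − ∠Q − ∠P = 132.90°.
Law of sines: r = p·sin R/sin P ≈ 178.63.

178.6321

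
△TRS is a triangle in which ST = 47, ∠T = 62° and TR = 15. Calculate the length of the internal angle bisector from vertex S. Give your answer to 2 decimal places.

43.85

By the law of cosines, RS² = ST² + TR² − 2·ST·TR·cos T = 1772, so RS ≈ 42.096.
Law of cosines again: cos S = (RS² + ST² − TR²)/(2·RS·ST) ≈ 0.94922, so ∠S ≈ 18.34°.
The bisector from S has length 2·RS·ST·cos(∠S/2)/(RS+ST) ≈ 43.845.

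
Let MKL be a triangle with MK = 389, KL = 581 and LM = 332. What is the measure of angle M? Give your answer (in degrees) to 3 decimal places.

By the law of cosines, cos M = (LM² + MK² − KL²) / (2·LM·MK) ≈ -0.29430, so ∠M ≈ 107.12°.

∠M ≈ 107.115°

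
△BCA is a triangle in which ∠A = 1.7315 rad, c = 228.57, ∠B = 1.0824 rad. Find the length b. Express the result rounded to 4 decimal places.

627.1282

The third angle is ∠C = π − ∠A − ∠B = 0.3277 rad.
Law of sines: b = c·sin B/sin C ≈ 627.13.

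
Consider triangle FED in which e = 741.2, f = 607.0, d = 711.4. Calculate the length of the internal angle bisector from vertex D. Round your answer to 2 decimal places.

t_D ≈ 569.77

By the law of cosines, cos D = (f² + e² − d²) / (2·f·e) ≈ 0.45758, so ∠D ≈ 62.77°.
The bisector from D has length 2·f·e·cos(∠D/2)/(f+e) ≈ 569.77.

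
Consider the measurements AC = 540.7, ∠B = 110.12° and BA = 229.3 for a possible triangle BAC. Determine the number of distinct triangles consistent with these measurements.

BA·sin B = 229.3·sin(110.12°) ≈ 215.3.
Since ∠B is not acute, a triangle exists only if AC > BA; here AC > BA, so there is exactly one triangle.

1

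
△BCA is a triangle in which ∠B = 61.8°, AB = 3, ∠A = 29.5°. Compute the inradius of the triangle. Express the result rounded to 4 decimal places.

The third angle is ∠C = 180° − ∠A − ∠B = 88.70°.
Law of sines: CA = AB·sin B/sin C ≈ 2.6446.
Law of sines: BC = AB·sin A/sin C ≈ 1.4777.
Area = ½·AB·CA·sin A ≈ 1.9534.
Semiperimeter s = (2.6446+3+1.4777)/2 = 3.5611.
Inradius = area/s = 1.9534/3.5611 ≈ 0.54853.

0.5485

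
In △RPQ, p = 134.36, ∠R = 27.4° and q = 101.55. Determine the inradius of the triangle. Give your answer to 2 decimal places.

20.91

By the law of cosines, r² = p² + q² − 2·p·q·cos R = 4137.8, so r ≈ 64.326.
Area = ½·p·q·sin R ≈ 3139.5.
Semiperimeter s = (64.326+134.36+101.55)/2 = 150.12.
Inradius = area/s = 3139.5/150.12 ≈ 20.914.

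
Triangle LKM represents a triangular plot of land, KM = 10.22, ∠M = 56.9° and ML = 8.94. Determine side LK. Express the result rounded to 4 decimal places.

By the law of cosines, LK² = KM² + ML² − 2·KM·ML·cos M = 84.581, so LK ≈ 9.1968.

9.1968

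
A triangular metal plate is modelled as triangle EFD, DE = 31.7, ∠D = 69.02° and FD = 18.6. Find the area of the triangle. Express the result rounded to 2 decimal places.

Area = ½·FD·DE·sin D ≈ 275.27.

275.27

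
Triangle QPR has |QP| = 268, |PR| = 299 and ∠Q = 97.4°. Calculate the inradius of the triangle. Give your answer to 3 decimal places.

Law of sines: sin R = |QP|·sin Q/|PR| ≈ 0.88886.
Since |PR| ≥ |QP|, only the acute value applies: ∠R ≈ 62.73°.
Then ∠P = 180° − ∠Q − ∠R ≈ 19.87°.
Law of sines gives |RQ| = |PR|·sin P/sin Q ≈ 102.48.
Area = ½·|PR|·|QP|·sin P ≈ 13618.
Semiperimeter s = (299+102.48+268)/2 = 334.74.
Inradius = area/s = 13618/334.74 ≈ 40.682.

r ≈ 40.682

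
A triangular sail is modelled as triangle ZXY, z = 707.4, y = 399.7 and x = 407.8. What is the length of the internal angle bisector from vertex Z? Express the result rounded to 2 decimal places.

By the law of cosines, cos Z = (x² + y² − z²) / (2·x·y) ≈ -0.53484, so ∠Z ≈ 2.135 rad.
The bisector from Z has length 2·x·y·cos(∠Z/2)/(x+y) ≈ 194.7.

t_Z ≈ 194.70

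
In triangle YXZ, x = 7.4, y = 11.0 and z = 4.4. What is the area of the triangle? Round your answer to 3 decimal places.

area ≈ 11.300

Semiperimeter s = (11 + 7.4 + 4.4)/2 = 11.4.
Heron's formula: area = √(11.4·0.4·4·7) ≈ 11.3.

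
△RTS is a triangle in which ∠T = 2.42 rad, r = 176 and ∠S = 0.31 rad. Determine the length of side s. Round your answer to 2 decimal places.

134.20

The third angle is ∠R = π − ∠T − ∠S = 0.412 rad.
Law of sines: s = r·sin S/sin R ≈ 134.2.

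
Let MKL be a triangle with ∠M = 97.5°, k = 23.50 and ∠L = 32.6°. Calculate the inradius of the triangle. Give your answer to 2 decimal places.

The third angle is ∠K = 180° − ∠L − ∠M = 49.90°.
Law of sines: m = k·sin M/sin K ≈ 30.459.
Law of sines: l = k·sin L/sin K ≈ 16.552.
Area = ½·k·m·sin L ≈ 192.82.
Semiperimeter s = (30.459+23.5+16.552)/2 = 35.256.
Inradius = area/s = 192.82/35.256 ≈ 5.4693.

r ≈ 5.47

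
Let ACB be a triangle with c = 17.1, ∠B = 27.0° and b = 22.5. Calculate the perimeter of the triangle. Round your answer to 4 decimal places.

Law of sines: sin C = c·sin B/b ≈ 0.34503.
Since b ≥ c, only the acute value applies: ∠C ≈ 20.18°.
Then ∠A = 180° − ∠B − ∠C ≈ 132.82°.
Law of sines gives a = b·sin A/sin B ≈ 36.355.
Semiperimeter s = (36.355+17.1+22.5)/2 = 37.977.
Perimeter = 36.355 + 17.1 + 22.5 = 75.955.

perimeter ≈ 75.9545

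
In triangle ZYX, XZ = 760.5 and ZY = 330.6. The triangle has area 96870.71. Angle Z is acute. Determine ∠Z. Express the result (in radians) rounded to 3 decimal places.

∠Z ≈ 0.880 rad

From area = ½·XZ·ZY·sin Z, we get sin Z = 2·area/(XZ·ZY) ≈ 0.77058.
Taking the acute solution, ∠Z ≈ 0.8798 rad.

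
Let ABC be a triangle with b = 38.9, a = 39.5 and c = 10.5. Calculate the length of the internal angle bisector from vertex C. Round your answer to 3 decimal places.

By the law of cosines, cos C = (a² + b² − c²) / (2·a·b) ≈ 0.96424, so ∠C ≈ 0.268 rad.
The bisector from C has length 2·a·b·cos(∠C/2)/(a+b) ≈ 38.846.

t_C ≈ 38.846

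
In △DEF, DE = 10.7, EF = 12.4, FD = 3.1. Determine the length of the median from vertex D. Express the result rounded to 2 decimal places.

Median from D: ½√(2·FD² + 2·DE² − EF²) ≈ 4.859.

4.86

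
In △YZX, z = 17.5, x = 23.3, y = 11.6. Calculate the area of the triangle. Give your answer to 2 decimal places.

Semiperimeter s = (11.6 + 17.5 + 23.3)/2 = 26.2.
Heron's formula: area = √(26.2·14.6·8.7·2.9) ≈ 98.239.

98.24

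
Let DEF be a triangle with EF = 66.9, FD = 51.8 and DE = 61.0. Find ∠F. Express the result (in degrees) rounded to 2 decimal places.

∠F ≈ 60.26°

By the law of cosines, cos F = (EF² + FD² − DE²) / (2·EF·FD) ≈ 0.49602, so ∠F ≈ 60.26°.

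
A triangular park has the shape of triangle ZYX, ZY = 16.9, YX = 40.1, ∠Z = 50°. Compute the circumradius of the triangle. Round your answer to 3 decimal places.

Law of sines: sin X = ZY·sin Z/YX ≈ 0.32285.
Since YX ≥ ZY, only the acute value applies: ∠X ≈ 18.84°.
Then ∠Y = 180° − ∠Z − ∠X ≈ 111.16°.
Law of sines gives XZ = YX·sin Y/sin Z ≈ 48.816.
Circumradius = YX/(2 sin Z) ≈ 26.173.

26.173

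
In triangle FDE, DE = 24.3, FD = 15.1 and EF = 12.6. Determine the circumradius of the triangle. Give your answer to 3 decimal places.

By the law of cosines, cos F = (EF² + FD² − DE²) / (2·EF·FD) ≈ -0.53537, so ∠F ≈ 122.37°.
Circumradius = DE/(2 sin F) ≈ 14.385.

14.385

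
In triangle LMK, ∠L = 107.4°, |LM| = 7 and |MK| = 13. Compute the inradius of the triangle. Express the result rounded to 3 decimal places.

Law of sines: sin K = |LM|·sin L/|MK| ≈ 0.51382.
Since |MK| ≥ |LM|, only the acute value applies: ∠K ≈ 30.92°.
Then ∠M = 180° − ∠L − ∠K ≈ 41.68°.
Law of sines gives |KL| = |MK|·sin M/sin L ≈ 9.0594.
Area = ½·|MK|·|LM|·sin M ≈ 30.257.
Semiperimeter s = (13+9.0594+7)/2 = 14.53.
Inradius = area/s = 30.257/14.53 ≈ 2.0824.

r ≈ 2.082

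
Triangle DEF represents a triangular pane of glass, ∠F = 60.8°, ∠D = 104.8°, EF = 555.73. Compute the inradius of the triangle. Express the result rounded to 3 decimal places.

r ≈ 57.767

The third angle is ∠E = 180° − ∠F − ∠D = 14.40°.
Law of sines: FD = EF·sin E/sin D ≈ 142.95.
Law of sines: DE = EF·sin F/sin D ≈ 501.76.
Area = ½·EF·FD·sin F ≈ 34672.
Semiperimeter s = (555.73+142.95+501.76)/2 = 600.22.
Inradius = area/s = 34672/600.22 ≈ 57.767.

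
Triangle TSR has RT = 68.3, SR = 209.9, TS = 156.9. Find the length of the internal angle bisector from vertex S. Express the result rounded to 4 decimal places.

t_S ≈ 178.3015

By the law of cosines, cos S = (TS² + SR² − RT²) / (2·TS·SR) ≈ 0.97182, so ∠S ≈ 0.238 rad.
The bisector from S has length 2·TS·SR·cos(∠S/2)/(TS+SR) ≈ 178.3.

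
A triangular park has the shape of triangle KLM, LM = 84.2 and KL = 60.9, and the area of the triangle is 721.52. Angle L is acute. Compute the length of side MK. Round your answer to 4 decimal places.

30.9412

From area = ½·KL·LM·sin L, we get sin L = 2·area/(KL·LM) ≈ 0.28142.
Taking the acute solution, ∠L ≈ 16.34°.
Law of cosines then gives MK ≈ 30.941.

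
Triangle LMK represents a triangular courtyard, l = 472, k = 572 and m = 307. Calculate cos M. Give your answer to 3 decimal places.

By the law of cosines, cos M = (k² + l² − m²) / (2·k·l) ≈ 0.84397, so ∠M ≈ 32.44°.

cos M ≈ 0.844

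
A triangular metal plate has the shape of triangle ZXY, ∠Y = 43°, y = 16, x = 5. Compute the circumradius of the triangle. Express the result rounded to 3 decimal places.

Law of sines: sin X = x·sin Y/y ≈ 0.21312.
Since y ≥ x, only the acute value applies: ∠X ≈ 12.31°.
Then ∠Z = 180° − ∠Y − ∠X ≈ 124.69°.
Law of sines gives z = y·sin Z/sin Y ≈ 19.289.
Circumradius = y/(2 sin Y) ≈ 11.73.

R ≈ 11.730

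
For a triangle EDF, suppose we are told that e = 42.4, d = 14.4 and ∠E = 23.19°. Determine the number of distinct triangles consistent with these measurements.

1

d·sin E = 14.4·sin(23.19°) ≈ 5.67.
Since e ≥ d, exactly one triangle exists.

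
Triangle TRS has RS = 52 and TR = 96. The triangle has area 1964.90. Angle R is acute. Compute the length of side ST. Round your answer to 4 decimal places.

75.9153

From area = ½·TR·RS·sin R, we get sin R = 2·area/(TR·RS) ≈ 0.78722.
Taking the acute solution, ∠R ≈ 51.93°.
Law of cosines then gives ST ≈ 75.915.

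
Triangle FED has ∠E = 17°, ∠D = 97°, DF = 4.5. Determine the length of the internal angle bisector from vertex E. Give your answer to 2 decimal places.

14.48

The third angle is ∠F = 180° − ∠E − ∠D = 66.00°.
Law of sines: ED = DF·sin F/sin E ≈ 14.061.
Law of sines: FE = DF·sin D/sin E ≈ 15.277.
The bisector from E has length 2·FE·ED·cos(∠E/2)/(FE+ED) ≈ 14.483.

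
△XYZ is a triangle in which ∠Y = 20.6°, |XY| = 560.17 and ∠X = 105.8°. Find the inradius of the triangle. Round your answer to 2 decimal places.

r ≈ 89.50

The third angle is ∠Z = 180° − ∠X − ∠Y = 53.60°.
Law of sines: |YZ| = |XY|·sin X/sin Z ≈ 669.66.
Law of sines: |ZX| = |XY|·sin Y/sin Z ≈ 244.87.
Area = ½·|XY|·|YZ|·sin Y ≈ 65992.
Semiperimeter s = (669.66+244.87+560.17)/2 = 737.35.
Inradius = area/s = 65992/737.35 ≈ 89.499.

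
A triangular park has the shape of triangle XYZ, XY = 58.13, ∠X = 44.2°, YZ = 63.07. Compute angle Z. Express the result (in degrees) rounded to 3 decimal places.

Law of sines: sin Z = XY·sin X/YZ ≈ 0.64256.
Since YZ ≥ XY, only the acute value applies: ∠Z ≈ 39.98°.
Then ∠Y = 180° − ∠X − ∠Z ≈ 95.82°.

∠Z ≈ 39.983°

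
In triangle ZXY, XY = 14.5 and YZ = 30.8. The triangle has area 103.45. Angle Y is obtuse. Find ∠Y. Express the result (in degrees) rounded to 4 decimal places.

152.4012

From area = ½·XY·YZ·sin Y, we get sin Y = 2·area/(XY·YZ) ≈ 0.46328.
Taking the obtuse solution, ∠Y ≈ 152.40°.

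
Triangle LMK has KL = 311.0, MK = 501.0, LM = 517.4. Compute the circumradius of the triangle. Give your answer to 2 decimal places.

By the law of cosines, cos L = (KL² + LM² − MK²) / (2·KL·LM) ≈ 0.35244, so ∠L ≈ 69.36°.
Circumradius = MK/(2 sin L) ≈ 267.68.

R ≈ 267.68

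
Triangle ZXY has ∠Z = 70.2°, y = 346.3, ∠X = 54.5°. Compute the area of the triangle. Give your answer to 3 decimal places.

area ≈ 55866.016

The third angle is ∠Y = 180° − ∠Z − ∠X = 55.30°.
Law of sines: z = y·sin Z/sin Y ≈ 396.31.
Law of sines: x = y·sin X/sin Y ≈ 342.92.
Area = ½·y·z·sin X ≈ 55866.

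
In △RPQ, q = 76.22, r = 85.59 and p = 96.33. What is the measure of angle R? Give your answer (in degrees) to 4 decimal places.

∠R ≈ 58.0842°

By the law of cosines, cos R = (p² + q² − r²) / (2·p·q) ≈ 0.52867, so ∠R ≈ 58.08°.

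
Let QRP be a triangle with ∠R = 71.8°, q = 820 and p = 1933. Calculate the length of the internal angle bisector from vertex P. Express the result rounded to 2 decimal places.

t_P ≈ 849.05

By the law of cosines, r² = p² + q² − 2·p·q·cos R = 3.4187e+06, so r ≈ 1849.
Law of cosines again: cos P = (q² + r² − p²)/(2·q·r) ≈ 0.11696, so ∠P ≈ 83.28°.
The bisector from P has length 2·q·r·cos(∠P/2)/(q+r) ≈ 849.05.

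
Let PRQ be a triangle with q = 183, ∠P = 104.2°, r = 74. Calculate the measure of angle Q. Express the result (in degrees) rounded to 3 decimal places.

By the law of cosines, p² = r² + q² − 2·r·q·cos P = 45609, so p ≈ 213.56.
Law of cosines again: cos Q = (p² + r² − q²)/(2·p·r) ≈ 0.55670, so ∠Q ≈ 56.17°.

∠Q ≈ 56.172°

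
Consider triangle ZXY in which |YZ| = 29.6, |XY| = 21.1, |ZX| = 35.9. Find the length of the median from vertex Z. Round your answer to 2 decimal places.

m_Z ≈ 31.16

Median from Z: ½√(2·|YZ|² + 2·|ZX|² − |XY|²) ≈ 31.164.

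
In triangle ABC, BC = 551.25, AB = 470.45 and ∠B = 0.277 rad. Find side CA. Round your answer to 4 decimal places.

By the law of cosines, CA² = AB² + BC² − 2·AB·BC·cos B = 26300, so CA ≈ 162.17.

162.1736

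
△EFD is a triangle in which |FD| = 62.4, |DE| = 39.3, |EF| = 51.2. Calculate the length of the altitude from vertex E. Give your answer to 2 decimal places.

Semiperimeter s = (62.4 + 39.3 + 51.2)/2 = 76.45.
Heron's formula: area = √(76.45·14.05·37.15·25.25) ≈ 1003.8.
The altitude from E has length 2·area/|FD| ≈ 32.172.

h_E ≈ 32.17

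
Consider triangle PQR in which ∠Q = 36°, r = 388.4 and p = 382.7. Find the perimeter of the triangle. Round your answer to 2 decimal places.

perimeter ≈ 1009.44

By the law of cosines, q² = r² + p² − 2·r·p·cos Q = 56808, so q ≈ 238.34.
Semiperimeter s = (382.7+238.34+388.4)/2 = 504.72.
Perimeter = 382.7 + 238.34 + 388.4 = 1009.4.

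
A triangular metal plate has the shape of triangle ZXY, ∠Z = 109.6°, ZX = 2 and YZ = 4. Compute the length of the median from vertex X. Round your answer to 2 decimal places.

3.27

By the law of cosines, XY² = YZ² + ZX² − 2·YZ·ZX·cos Z = 25.367, so XY ≈ 5.0366.
Median from X: ½√(2·ZX² + 2·XY² − YZ²) ≈ 3.2686.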